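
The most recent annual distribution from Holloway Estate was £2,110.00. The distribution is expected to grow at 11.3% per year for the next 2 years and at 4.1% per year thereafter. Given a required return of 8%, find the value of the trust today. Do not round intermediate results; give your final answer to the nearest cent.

D_1 = 2348.43000
D_2 = 2613.80259
Terminal value at year 2: TV = D_2×(1+g_2)/(r−g_2) = 2720.96850/0.039 = 69768.42298
P_0 = D_1/(1+r)^1 + D_2/(1+r)^2 + TV/(1+r)^2
    = 2174.47222 + 2240.91443 + 59815.17745 = 64230.56410

£64230.56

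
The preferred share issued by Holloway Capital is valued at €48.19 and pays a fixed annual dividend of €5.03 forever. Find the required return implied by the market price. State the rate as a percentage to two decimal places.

P = C/r ⇒ r = C/P = €5.03/€48.19 = 0.104379

10.44%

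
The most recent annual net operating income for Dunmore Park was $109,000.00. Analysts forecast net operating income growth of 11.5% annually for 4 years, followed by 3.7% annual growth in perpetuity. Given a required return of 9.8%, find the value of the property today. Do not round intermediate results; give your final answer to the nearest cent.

D_1 = 121535.00000
D_2 = 135511.52500
D_3 = 151095.35038
D_4 = 168471.31567
Terminal value at year 4: TV = D_4×(1+g_2)/(r−g_2) = 174704.75435/0.061 = 2864012.36636
P_0 = D_1/(1+r)^1 + D_2/(1+r)^2 + D_3/(1+r)^3 + D_4/(1+r)^4 + TV/(1+r)^4
    = 110687.61384 + 112401.35650 + 114141.63251 + 115908.85269 + 1970450.49565 = 2423589.95119

$2423589.95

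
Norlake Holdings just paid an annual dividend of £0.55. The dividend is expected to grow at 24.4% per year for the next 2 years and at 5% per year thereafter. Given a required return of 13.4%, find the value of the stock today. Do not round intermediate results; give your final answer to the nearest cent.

D_1 = 0.68420
D_2 = 0.85114
Terminal value at year 2: TV = D_2×(1+g_2)/(r−g_2) = 0.89370/0.084 = 10.63931
P_0 = D_1/(1+r)^1 + D_2/(1+r)^2 + TV/(1+r)^2
    = 0.60335 + 0.66188 + 8.27346 = 9.53869

£9.54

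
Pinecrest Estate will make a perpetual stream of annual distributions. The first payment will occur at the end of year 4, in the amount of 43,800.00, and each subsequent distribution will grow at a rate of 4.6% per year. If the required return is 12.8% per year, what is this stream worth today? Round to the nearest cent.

Value at end of year 3: C₁ / (r − g) = 43,800.00 / (0.128 − 0.046) = 534,146.3415
Discount to today: PV = 534,146.3415 / (1 + 0.128)^3 = 534,146.3415 / 1.435249 = 372,162.80

372162.80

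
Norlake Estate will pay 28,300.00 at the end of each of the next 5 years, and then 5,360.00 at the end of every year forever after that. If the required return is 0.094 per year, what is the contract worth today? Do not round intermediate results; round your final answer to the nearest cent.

PV of 5-year annuity: 28,300.00 × [1 − (1+0.094)^−5] / 0.094 = 108944.09788
Perpetuity value at year 5: 5,360.00 / 0.094 = 57021.27660
PV of perpetuity: 57021.27660 / (1+0.094)^5 = 36387.34145
Total PV = 108944.09788 + 36387.34145 = 145331.43933

145331.44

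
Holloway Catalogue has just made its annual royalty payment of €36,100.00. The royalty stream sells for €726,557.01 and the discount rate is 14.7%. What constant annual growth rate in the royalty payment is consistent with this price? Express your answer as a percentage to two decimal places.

9.27%

P = D₀(1+g)/(r−g) ⇒ P(r−g) = D₀(1+g) ⇒ g(P+D₀) = P·r − D₀
g = (P·r − D₀)/(P + D₀) = (€726,557.01×0.147 − €36,100.00) / (€726,557.01 + €36,100.00) = 0.092707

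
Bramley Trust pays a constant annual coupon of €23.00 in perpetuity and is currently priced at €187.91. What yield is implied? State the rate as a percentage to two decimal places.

P = C/r ⇒ r = C/P = €23.00/€187.91 = 0.122399

12.24%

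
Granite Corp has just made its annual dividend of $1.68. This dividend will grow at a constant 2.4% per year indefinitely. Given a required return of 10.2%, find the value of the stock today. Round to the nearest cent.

$22.06

D₁ = D₀ × (1 + g) = $1.68 × 1.024 = $1.7203
Growing perpetuity: P = D₁ / (r − g) = $1.7203 / (0.102 − 0.024) = $22.06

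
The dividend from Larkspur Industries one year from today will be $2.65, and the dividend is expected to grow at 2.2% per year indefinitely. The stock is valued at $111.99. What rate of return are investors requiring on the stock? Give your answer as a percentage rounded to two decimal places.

4.57%

P = D₁/(r − g) ⇒ r = D₁/P + g = $2.6500/$111.99 + 0.022 = 0.023663 + 0.022 = 0.045663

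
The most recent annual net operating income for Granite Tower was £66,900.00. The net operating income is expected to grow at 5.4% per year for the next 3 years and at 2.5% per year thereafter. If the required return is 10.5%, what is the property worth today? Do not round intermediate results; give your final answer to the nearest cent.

£926603.79

D_1 = 70512.60000
D_2 = 74320.28040
D_3 = 78333.57554
Terminal value at year 3: TV = D_3×(1+g_2)/(r−g_2) = 80291.91493/0.08 = 1003648.93663
P_0 = D_1/(1+r)^1 + D_2/(1+r)^2 + D_3/(1+r)^3 + TV/(1+r)^3
    = 63812.30769 + 60867.12426 + 58057.87237 + 743866.48976 = 926603.79408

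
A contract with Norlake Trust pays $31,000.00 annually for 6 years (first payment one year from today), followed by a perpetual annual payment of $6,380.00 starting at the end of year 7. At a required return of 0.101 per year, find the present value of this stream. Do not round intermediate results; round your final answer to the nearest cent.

$170081.34

PV of 6-year annuity: $31,000.00 × [1 − (1+0.101)^−6] / 0.101 = 134618.34274
Perpetuity value at year 6: $6,380.00 / 0.101 = 63168.31683
PV of perpetuity: 63168.31683 / (1+0.101)^6 = 35462.99339
Total PV = 134618.34274 + 35462.99339 = 170081.33613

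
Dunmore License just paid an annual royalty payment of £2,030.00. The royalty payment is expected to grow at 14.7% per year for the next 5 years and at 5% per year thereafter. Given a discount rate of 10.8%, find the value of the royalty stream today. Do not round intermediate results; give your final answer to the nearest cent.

D_1 = 2328.41000
D_2 = 2670.68627
D_3 = 3063.27715
D_4 = 3513.57889
D_5 = 4030.07499
Terminal value at year 5: TV = D_5×(1+g_2)/(r−g_2) = 4231.57874/0.058 = 72958.25413
P_0 = D_1/(1+r)^1 + D_2/(1+r)^2 + D_3/(1+r)^3 + D_4/(1+r)^4 + D_5/(1+r)^5 + TV/(1+r)^5
    = 2101.45307 + 2175.42118 + 2251.99287 + 2331.25976 + 2413.31674 + 43689.35478 = 54962.79840

£54962.80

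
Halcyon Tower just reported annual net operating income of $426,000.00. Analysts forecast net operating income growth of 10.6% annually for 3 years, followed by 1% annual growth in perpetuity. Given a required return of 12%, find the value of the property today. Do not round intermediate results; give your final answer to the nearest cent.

$5012916.27

D_1 = 471156.00000
D_2 = 521098.53600
D_3 = 576334.98082
Terminal value at year 3: TV = D_3×(1+g_2)/(r−g_2) = 582098.33062/0.11 = 5291803.00567
P_0 = D_1/(1+r)^1 + D_2/(1+r)^2 + D_3/(1+r)^3 + TV/(1+r)^3
    = 420675.00000 + 415416.56250 + 410223.85547 + 3766600.85476 = 5012916.27273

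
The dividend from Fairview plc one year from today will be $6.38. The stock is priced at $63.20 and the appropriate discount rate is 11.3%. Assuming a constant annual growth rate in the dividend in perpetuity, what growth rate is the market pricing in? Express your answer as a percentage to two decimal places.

P = D₁/(r−g) ⇒ g = r − D₁/P = 0.113 − $6.38/$63.20 = 0.012051

1.21%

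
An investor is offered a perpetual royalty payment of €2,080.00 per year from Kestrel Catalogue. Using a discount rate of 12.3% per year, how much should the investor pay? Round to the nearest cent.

Level perpetuity: PV = C / r = €2,080.00 / 0.123 = €16,910.57

€16910.57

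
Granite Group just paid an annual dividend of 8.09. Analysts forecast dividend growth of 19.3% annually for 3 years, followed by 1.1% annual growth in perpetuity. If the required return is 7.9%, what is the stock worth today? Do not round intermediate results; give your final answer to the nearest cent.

192.34

D_1 = 9.65137
D_2 = 11.51408
D_3 = 13.73630
Terminal value at year 3: TV = D_3×(1+g_2)/(r−g_2) = 13.88740/0.068 = 204.22650
P_0 = D_1/(1+r)^1 + D_2/(1+r)^2 + D_3/(1+r)^3 + TV/(1+r)^3
    = 8.94474 + 9.88978 + 10.93467 + 162.57275 = 192.34193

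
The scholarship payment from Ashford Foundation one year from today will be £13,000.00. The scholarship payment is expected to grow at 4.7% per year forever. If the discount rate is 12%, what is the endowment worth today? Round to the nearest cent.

£178082.19

Growing perpetuity: P = D₁ / (r − g) = £13,000.0000 / (0.12 − 0.047) = £178,082.19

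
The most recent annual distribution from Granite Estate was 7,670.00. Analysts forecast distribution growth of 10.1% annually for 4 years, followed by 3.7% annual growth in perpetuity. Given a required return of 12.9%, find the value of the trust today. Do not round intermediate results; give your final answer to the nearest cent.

107015.93

D_1 = 8444.67000
D_2 = 9297.58167
D_3 = 10236.63742
D_4 = 11270.53780
Terminal value at year 4: TV = D_4×(1+g_2)/(r−g_2) = 11687.54770/0.092 = 127038.56192
P_0 = D_1/(1+r)^1 + D_2/(1+r)^2 + D_3/(1+r)^3 + D_4/(1+r)^4 + TV/(1+r)^4
    = 7479.77857 + 7294.27476 + 7113.37157 + 6936.95492 + 78191.54620 = 107015.92601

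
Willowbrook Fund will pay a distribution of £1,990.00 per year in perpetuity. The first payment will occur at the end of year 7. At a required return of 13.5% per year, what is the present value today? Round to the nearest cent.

£6895.16

Value at end of year 6: C / r = £1,990.00 / 0.135 = £14,740.7407
Discount to today: PV = £14,740.7407 / (1 + 0.135)^6 = £14,740.7407 / 2.137840 = £6,895.16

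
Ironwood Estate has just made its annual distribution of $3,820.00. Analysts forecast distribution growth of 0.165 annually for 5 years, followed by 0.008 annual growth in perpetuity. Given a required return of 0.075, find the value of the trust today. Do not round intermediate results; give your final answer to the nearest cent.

D_1 = 4450.30000
D_2 = 5184.59950
D_3 = 6040.05842
D_4 = 7036.66806
D_5 = 8197.71829
Terminal value at year 5: TV = D_5×(1+g_2)/(r−g_2) = 8263.30003/0.067 = 123332.83630
P_0 = D_1/(1+r)^1 + D_2/(1+r)^2 + D_3/(1+r)^3 + D_4/(1+r)^4 + D_5/(1+r)^5 + TV/(1+r)^5
    = 4139.81395 + 4486.40303 + 4862.00886 + 5269.06077 + 5710.19144 + 85908.55178 = 110376.02983

$110376.03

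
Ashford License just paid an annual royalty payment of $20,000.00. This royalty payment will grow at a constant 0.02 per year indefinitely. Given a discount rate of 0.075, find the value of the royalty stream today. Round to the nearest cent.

$370909.09

D₁ = D₀ × (1 + g) = $20,000.00 × 1.02 = $20,400.0000
Growing perpetuity: P = D₁ / (r − g) = $20,400.0000 / (0.075 − 0.02) = $370,909.09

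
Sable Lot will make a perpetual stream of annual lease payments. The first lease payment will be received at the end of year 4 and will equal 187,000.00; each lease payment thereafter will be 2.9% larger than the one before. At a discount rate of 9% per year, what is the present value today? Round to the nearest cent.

2367185.42

Value at end of year 3: C₁ / (r − g) = 187,000.00 / (0.09 − 0.029) = 3,065,573.7705
Discount to today: PV = 3,065,573.7705 / (1 + 0.09)^3 = 3,065,573.7705 / 1.295029 = 2,367,185.42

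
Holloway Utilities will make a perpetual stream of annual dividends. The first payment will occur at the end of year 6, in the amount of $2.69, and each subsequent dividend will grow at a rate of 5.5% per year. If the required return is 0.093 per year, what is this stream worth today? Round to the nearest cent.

Value at end of year 5: C₁ / (r − g) = $2.69 / (0.093 − 0.055) = $70.7895
Discount to today: PV = $70.7895 / (1 + 0.093)^5 = $70.7895 / 1.559915 = $45.38

$45.38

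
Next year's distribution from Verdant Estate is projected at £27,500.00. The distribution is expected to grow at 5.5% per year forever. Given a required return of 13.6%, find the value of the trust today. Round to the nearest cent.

Growing perpetuity: P = D₁ / (r − g) = £27,500.0000 / (0.136 − 0.055) = £339,506.17

£339506.17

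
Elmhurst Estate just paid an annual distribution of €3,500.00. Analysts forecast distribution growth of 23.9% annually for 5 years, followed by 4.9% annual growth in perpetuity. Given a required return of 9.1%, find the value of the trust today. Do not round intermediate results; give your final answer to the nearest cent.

€191178.80

D_1 = 4336.50000
D_2 = 5372.92350
D_3 = 6657.05222
D_4 = 8248.08770
D_5 = 10219.38066
Terminal value at year 5: TV = D_5×(1+g_2)/(r−g_2) = 10720.13031/0.042 = 255241.19780
P_0 = D_1/(1+r)^1 + D_2/(1+r)^2 + D_3/(1+r)^3 + D_4/(1+r)^4 + D_5/(1+r)^5 + TV/(1+r)^5
    = 3974.79377 + 4513.99585 + 5126.34360 + 5821.75959 + 6611.51250 + 165130.39551 = 191178.80082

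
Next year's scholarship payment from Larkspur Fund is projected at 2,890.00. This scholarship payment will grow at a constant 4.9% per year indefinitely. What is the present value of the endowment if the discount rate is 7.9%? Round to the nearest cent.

Growing perpetuity: P = D₁ / (r − g) = 2,890.0000 / (0.079 − 0.049) = 96,333.33

96333.33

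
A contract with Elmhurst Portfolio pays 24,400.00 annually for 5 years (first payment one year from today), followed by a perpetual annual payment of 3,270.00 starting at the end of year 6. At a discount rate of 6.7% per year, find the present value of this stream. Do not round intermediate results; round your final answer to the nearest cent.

136143.53

PV of 5-year annuity: 24,400.00 × [1 − (1+0.067)^−5] / 0.067 = 100853.59901
Perpetuity value at year 5: 3,270.00 / 0.067 = 48805.97015
PV of perpetuity: 48805.97015 / (1+0.067)^5 = 35289.93454
Total PV = 100853.59901 + 35289.93454 = 136143.53355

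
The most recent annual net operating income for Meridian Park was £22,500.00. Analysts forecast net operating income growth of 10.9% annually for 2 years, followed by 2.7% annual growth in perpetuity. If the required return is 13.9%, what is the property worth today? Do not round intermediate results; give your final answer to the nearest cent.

D_1 = 24952.50000
D_2 = 27672.32250
Terminal value at year 2: TV = D_2×(1+g_2)/(r−g_2) = 28419.47521/0.112 = 253745.31435
P_0 = D_1/(1+r)^1 + D_2/(1+r)^2 + TV/(1+r)^2
    = 21907.37489 + 21330.35887 + 195591.77286 = 238829.50662

£238829.51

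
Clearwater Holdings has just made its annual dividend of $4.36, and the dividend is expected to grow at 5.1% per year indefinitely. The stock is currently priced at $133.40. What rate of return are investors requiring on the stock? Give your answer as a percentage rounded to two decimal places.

8.54%

D₁ = $4.36 × 1.051 = $4.5824
P = D₁/(r − g) ⇒ r = D₁/P + g = $4.5824/$133.40 + 0.051 = 0.034351 + 0.051 = 0.085351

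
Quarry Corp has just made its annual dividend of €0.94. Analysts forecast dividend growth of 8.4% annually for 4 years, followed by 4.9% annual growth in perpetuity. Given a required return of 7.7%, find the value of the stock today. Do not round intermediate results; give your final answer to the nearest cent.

D_1 = 1.01896
D_2 = 1.10455
D_3 = 1.19734
D_4 = 1.29791
Terminal value at year 4: TV = D_4×(1+g_2)/(r−g_2) = 1.36151/0.028 = 48.62532
P_0 = D_1/(1+r)^1 + D_2/(1+r)^2 + D_3/(1+r)^3 + D_4/(1+r)^4 + TV/(1+r)^4
    = 0.94611 + 0.95226 + 0.95845 + 0.96468 + 36.14096 = 39.96245

€39.96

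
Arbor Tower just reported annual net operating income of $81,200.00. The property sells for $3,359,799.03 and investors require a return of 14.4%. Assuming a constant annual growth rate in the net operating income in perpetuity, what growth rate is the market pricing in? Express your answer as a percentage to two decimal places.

11.70%

P = D₀(1+g)/(r−g) ⇒ P(r−g) = D₀(1+g) ⇒ g(P+D₀) = P·r − D₀
g = (P·r − D₀)/(P + D₀) = ($3,359,799.03×0.144 − $81,200.00) / ($3,359,799.03 + $81,200.00) = 0.117004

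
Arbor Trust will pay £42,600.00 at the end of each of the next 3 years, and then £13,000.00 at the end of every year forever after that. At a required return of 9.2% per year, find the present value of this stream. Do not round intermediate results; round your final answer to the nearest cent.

PV of 3-year annuity: £42,600.00 × [1 − (1+0.092)^−3] / 0.092 = 107449.94315
Perpetuity value at year 3: £13,000.00 / 0.092 = 141304.34783
PV of perpetuity: 141304.34783 / (1+0.092)^3 = 108514.45907
Total PV = 107449.94315 + 108514.45907 = 215964.40222

£215964.40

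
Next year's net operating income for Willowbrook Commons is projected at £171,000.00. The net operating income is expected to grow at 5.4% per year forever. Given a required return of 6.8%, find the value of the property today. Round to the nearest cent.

£12214285.71

Growing perpetuity: P = D₁ / (r − g) = £171,000.0000 / (0.068 − 0.054) = £12,214,285.71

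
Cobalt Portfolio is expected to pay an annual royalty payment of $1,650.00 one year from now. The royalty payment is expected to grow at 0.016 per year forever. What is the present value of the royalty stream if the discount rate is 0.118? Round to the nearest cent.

$16176.47

Growing perpetuity: P = D₁ / (r − g) = $1,650.0000 / (0.118 − 0.016) = $16,176.47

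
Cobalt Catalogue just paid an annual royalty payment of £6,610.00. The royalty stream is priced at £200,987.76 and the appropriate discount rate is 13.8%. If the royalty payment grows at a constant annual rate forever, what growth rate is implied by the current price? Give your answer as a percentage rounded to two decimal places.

P = D₀(1+g)/(r−g) ⇒ P(r−g) = D₀(1+g) ⇒ g(P+D₀) = P·r − D₀
g = (P·r − D₀)/(P + D₀) = (£200,987.76×0.138 − £6,610.00) / (£200,987.76 + £6,610.00) = 0.101766

10.18%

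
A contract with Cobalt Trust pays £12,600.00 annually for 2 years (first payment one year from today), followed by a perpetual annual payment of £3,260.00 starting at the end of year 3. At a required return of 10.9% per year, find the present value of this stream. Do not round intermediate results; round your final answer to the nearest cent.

PV of 2-year annuity: £12,600.00 × [1 − (1+0.109)^−2] / 0.109 = 21606.48063
Perpetuity value at year 2: £3,260.00 / 0.109 = 29908.25688
PV of perpetuity: 29908.25688 / (1+0.109)^2 = 24318.00872
Total PV = 21606.48063 + 24318.00872 = 45924.48935

£45924.49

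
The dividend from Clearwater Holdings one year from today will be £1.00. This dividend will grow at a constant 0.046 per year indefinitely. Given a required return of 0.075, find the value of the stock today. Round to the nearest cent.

£34.48

Growing perpetuity: P = D₁ / (r − g) = £1.0000 / (0.075 − 0.046) = £34.48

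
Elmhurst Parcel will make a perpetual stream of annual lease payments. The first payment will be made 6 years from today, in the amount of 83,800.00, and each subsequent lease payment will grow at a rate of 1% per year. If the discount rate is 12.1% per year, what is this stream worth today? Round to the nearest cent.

Value at end of year 5: C₁ / (r − g) = 83,800.00 / (0.121 − 0.01) = 754,954.9550
Discount to today: PV = 754,954.9550 / (1 + 0.121)^5 = 754,954.9550 / 1.770223 = 426,474.41

426474.41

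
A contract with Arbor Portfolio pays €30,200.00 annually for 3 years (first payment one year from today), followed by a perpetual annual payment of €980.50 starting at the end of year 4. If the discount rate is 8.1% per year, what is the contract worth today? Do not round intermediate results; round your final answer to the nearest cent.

€87270.76

PV of 3-year annuity: €30,200.00 × [1 − (1+0.081)^−3] / 0.081 = 77688.10981
Perpetuity value at year 3: €980.50 / 0.081 = 12104.93827
PV of perpetuity: 12104.93827 / (1+0.081)^3 = 9582.64716
Total PV = 77688.10981 + 9582.64716 = 87270.75696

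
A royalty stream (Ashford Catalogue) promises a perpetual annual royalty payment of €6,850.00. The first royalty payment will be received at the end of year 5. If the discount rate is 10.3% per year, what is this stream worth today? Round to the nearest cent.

€44931.54

Value at end of year 4: C / r = €6,850.00 / 0.103 = €66,504.8544
Discount to today: PV = €66,504.8544 / (1 + 0.103)^4 = €66,504.8544 / 1.480137 = €44,931.54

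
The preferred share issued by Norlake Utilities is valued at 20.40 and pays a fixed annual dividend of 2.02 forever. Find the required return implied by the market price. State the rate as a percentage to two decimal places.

9.90%

P = C/r ⇒ r = C/P = 2.02/20.40 = 0.099020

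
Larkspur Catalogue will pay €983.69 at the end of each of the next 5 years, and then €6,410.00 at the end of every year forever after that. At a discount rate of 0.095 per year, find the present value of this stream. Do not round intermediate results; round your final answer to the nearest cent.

€46638.23

PV of 5-year annuity: €983.69 × [1 − (1+0.095)^−5] / 0.095 = 3777.08314
Perpetuity value at year 5: €6,410.00 / 0.095 = 67473.68421
PV of perpetuity: 67473.68421 / (1+0.095)^5 = 42861.15089
Total PV = 3777.08314 + 42861.15089 = 46638.23403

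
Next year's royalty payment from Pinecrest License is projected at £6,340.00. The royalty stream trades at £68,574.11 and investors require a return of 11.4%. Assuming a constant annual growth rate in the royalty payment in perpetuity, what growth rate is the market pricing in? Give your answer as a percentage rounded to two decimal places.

2.15%

P = D₁/(r−g) ⇒ g = r − D₁/P = 0.114 − £6,340.00/£68,574.11 = 0.021545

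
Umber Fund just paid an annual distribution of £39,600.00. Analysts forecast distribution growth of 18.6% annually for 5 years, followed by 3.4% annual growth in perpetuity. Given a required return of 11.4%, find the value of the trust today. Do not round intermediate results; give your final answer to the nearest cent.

D_1 = 46965.60000
D_2 = 55701.20160
D_3 = 66061.62510
D_4 = 78349.08737
D_5 = 92922.01762
Terminal value at year 5: TV = D_5×(1+g_2)/(r−g_2) = 96081.36621/0.08 = 1201017.07768
P_0 = D_1/(1+r)^1 + D_2/(1+r)^2 + D_3/(1+r)^3 + D_4/(1+r)^4 + D_5/(1+r)^5 + TV/(1+r)^5
    = 42159.42549 + 44884.27167 + 47785.22998 + 50873.68290 + 54161.74858 + 700040.60045 = 939904.95908

£939904.96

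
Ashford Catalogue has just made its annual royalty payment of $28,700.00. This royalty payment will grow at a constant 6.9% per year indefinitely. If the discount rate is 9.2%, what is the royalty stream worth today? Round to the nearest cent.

D₁ = D₀ × (1 + g) = $28,700.00 × 1.069 = $30,680.3000
Growing perpetuity: P = D₁ / (r − g) = $30,680.3000 / (0.092 − 0.069) = $1,333,926.09

$1333926.09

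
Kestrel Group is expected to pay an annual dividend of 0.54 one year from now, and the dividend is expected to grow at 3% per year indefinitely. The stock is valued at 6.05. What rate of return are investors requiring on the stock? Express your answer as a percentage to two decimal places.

P = D₁/(r − g) ⇒ r = D₁/P + g = 0.5400/6.05 + 0.03 = 0.089256 + 0.03 = 0.119256

11.93%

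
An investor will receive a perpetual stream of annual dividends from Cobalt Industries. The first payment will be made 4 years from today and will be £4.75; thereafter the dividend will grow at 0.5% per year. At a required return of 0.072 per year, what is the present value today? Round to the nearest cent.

Value at end of year 3: C₁ / (r − g) = £4.75 / (0.072 − 0.005) = £70.8955
Discount to today: PV = £70.8955 / (1 + 0.072)^3 = £70.8955 / 1.231925 = £57.55

£57.55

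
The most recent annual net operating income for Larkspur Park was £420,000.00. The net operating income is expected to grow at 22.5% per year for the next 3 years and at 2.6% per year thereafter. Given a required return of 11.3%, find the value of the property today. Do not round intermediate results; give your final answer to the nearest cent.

£8134920.05

D_1 = 514500.00000
D_2 = 630262.50000
D_3 = 772071.56250
Terminal value at year 3: TV = D_3×(1+g_2)/(r−g_2) = 792145.42312/0.087 = 9105119.80603
P_0 = D_1/(1+r)^1 + D_2/(1+r)^2 + D_3/(1+r)^3 + TV/(1+r)^3
    = 462264.15094 + 508781.29821 + 559979.41627 + 6603895.18494 = 8134920.05036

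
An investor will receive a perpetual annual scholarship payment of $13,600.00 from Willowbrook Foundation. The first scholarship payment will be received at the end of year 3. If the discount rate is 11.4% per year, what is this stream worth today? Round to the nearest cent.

Value at end of year 2: C / r = $13,600.00 / 0.114 = $119,298.2456
Discount to today: PV = $119,298.2456 / (1 + 0.114)^2 = $119,298.2456 / 1.240996 = $96,131.05

$96131.05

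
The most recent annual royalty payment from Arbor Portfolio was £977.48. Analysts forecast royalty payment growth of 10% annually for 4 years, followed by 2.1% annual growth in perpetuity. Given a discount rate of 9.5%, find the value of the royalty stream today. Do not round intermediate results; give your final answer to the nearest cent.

£17689.36

D_1 = 1075.22800
D_2 = 1182.75080
D_3 = 1301.02588
D_4 = 1431.12847
Terminal value at year 4: TV = D_4×(1+g_2)/(r−g_2) = 1461.18217/0.074 = 19745.70494
P_0 = D_1/(1+r)^1 + D_2/(1+r)^2 + D_3/(1+r)^3 + D_4/(1+r)^4 + TV/(1+r)^4
    = 981.94338 + 986.42714 + 990.93137 + 995.45617 + 13734.60477 = 17689.36283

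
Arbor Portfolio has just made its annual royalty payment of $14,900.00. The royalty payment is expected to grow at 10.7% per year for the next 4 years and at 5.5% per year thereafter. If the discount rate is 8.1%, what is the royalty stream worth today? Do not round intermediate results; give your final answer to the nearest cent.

$728165.99

D_1 = 16494.30000
D_2 = 18259.19010
D_3 = 20212.92344
D_4 = 22375.70625
Terminal value at year 4: TV = D_4×(1+g_2)/(r−g_2) = 23606.37009/0.026 = 907937.31125
P_0 = D_1/(1+r)^1 + D_2/(1+r)^2 + D_3/(1+r)^3 + D_4/(1+r)^4 + TV/(1+r)^4
    = 15258.37188 + 15625.36325 + 16001.18142 + 16386.03870 + 664895.03169 = 728165.98693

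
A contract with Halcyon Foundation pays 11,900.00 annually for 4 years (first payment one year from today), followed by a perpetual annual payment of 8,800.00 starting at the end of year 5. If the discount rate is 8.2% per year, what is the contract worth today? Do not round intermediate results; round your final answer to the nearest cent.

PV of 4-year annuity: 11,900.00 × [1 − (1+0.082)^−4] / 0.082 = 39239.48072
Perpetuity value at year 4: 8,800.00 / 0.082 = 107317.07317
PV of perpetuity: 107317.07317 / (1+0.082)^4 = 78299.64205
Total PV = 39239.48072 + 78299.64205 = 117539.12277

117539.12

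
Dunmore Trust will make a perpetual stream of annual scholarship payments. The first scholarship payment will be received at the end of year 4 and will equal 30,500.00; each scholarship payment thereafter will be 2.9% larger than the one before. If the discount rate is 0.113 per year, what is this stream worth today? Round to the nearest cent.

263351.05

Value at end of year 3: C₁ / (r − g) = 30,500.00 / (0.113 − 0.029) = 363,095.2381
Discount to today: PV = 363,095.2381 / (1 + 0.113)^3 = 363,095.2381 / 1.378750 = 263,351.05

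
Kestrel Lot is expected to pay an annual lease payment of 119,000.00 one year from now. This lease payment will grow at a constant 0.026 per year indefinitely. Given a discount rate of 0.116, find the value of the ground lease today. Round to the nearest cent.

1322222.22

Growing perpetuity: P = D₁ / (r − g) = 119,000.0000 / (0.116 − 0.026) = 1,322,222.22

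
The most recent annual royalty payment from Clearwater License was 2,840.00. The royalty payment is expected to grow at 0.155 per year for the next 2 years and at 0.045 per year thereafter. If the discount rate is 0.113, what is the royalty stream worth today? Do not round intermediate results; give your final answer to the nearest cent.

53005.72

D_1 = 3280.20000
D_2 = 3788.63100
Terminal value at year 2: TV = D_2×(1+g_2)/(r−g_2) = 3959.11940/0.068 = 58222.34404
P_0 = D_1/(1+r)^1 + D_2/(1+r)^2 + TV/(1+r)^2
    = 2947.16981 + 3058.38377 + 47000.16229 = 53005.71587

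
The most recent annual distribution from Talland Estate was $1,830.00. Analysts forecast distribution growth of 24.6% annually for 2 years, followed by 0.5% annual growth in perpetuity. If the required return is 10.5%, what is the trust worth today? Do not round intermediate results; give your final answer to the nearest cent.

$27774.86

D_1 = 2280.18000
D_2 = 2841.10428
Terminal value at year 2: TV = D_2×(1+g_2)/(r−g_2) = 2855.30980/0.1 = 28553.09801
P_0 = D_1/(1+r)^1 + D_2/(1+r)^2 + TV/(1+r)^2
    = 2063.51131 + 2326.81909 + 23384.53186 = 27774.86226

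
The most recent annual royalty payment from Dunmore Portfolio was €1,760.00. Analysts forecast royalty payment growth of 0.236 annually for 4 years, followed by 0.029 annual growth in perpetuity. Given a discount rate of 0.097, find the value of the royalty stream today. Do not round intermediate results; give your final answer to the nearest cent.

€52491.68

D_1 = 2175.36000
D_2 = 2688.74496
D_3 = 3323.28877
D_4 = 4107.58492
Terminal value at year 4: TV = D_4×(1+g_2)/(r−g_2) = 4226.70488/0.068 = 62157.42475
P_0 = D_1/(1+r)^1 + D_2/(1+r)^2 + D_3/(1+r)^3 + D_4/(1+r)^4 + TV/(1+r)^4
    = 1983.00820 + 2234.27360 + 2517.37664 + 2836.35143 + 42920.67097 = 52491.68085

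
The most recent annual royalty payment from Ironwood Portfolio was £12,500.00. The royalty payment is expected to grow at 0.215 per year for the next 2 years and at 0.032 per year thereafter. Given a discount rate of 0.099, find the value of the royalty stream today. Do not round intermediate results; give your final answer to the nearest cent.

£264424.58

D_1 = 15187.50000
D_2 = 18452.81250
Terminal value at year 2: TV = D_2×(1+g_2)/(r−g_2) = 19043.30250/0.067 = 284228.39552
P_0 = D_1/(1+r)^1 + D_2/(1+r)^2 + TV/(1+r)^2
    = 13819.38126 + 15278.02386 + 235327.17353 = 264424.57865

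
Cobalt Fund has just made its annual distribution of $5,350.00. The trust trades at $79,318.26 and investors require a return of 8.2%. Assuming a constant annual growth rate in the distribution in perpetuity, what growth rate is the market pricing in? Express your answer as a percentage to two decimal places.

P = D₀(1+g)/(r−g) ⇒ P(r−g) = D₀(1+g) ⇒ g(P+D₀) = P·r − D₀
g = (P·r − D₀)/(P + D₀) = ($79,318.26×0.082 − $5,350.00) / ($79,318.26 + $5,350.00) = 0.013631

1.36%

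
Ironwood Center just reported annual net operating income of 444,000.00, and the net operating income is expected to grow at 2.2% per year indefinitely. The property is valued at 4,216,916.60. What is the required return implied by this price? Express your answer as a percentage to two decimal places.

D₁ = 444,000.00 × 1.022 = 453,768.0000
P = D₁/(r − g) ⇒ r = D₁/P + g = 453,768.0000/4,216,916.60 + 0.022 = 0.107607 + 0.022 = 0.129607

12.96%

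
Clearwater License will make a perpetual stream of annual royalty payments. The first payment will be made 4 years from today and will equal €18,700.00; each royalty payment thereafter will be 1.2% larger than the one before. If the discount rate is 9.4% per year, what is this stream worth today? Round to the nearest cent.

€174170.98

Value at end of year 3: C₁ / (r − g) = €18,700.00 / (0.094 − 0.012) = €228,048.7805
Discount to today: PV = €228,048.7805 / (1 + 0.094)^3 = €228,048.7805 / 1.309339 = €174,170.98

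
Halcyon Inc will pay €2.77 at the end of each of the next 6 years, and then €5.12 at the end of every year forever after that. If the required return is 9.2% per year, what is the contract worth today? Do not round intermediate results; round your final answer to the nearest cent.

PV of 6-year annuity: €2.77 × [1 − (1+0.092)^−6] / 0.092 = 12.35225
Perpetuity value at year 6: €5.12 / 0.092 = 55.65217
PV of perpetuity: 55.65217 / (1+0.092)^6 = 32.82058
Total PV = 12.35225 + 32.82058 = 45.17283

€45.17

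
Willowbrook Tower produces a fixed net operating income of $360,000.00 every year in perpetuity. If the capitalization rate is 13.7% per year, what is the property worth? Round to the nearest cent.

Level perpetuity: PV = C / r = $360,000.00 / 0.137 = $2,627,737.23

$2627737.23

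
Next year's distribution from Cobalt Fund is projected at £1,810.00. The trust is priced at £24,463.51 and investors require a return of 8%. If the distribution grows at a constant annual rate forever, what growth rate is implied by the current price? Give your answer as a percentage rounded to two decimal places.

0.60%

P = D₁/(r−g) ⇒ g = r − D₁/P = 0.08 − £1,810.00/£24,463.51 = 0.006012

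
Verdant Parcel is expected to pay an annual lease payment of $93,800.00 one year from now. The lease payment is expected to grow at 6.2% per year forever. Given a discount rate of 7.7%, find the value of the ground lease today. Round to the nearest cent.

Growing perpetuity: P = D₁ / (r − g) = $93,800.0000 / (0.077 − 0.062) = $6,253,333.33

$6253333.33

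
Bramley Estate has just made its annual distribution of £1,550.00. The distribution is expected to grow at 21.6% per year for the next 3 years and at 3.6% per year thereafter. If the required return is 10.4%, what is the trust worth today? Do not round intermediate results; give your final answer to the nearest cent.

£37214.48

D_1 = 1884.80000
D_2 = 2291.91680
D_3 = 2786.97083
Terminal value at year 3: TV = D_3×(1+g_2)/(r−g_2) = 2887.30178/0.068 = 42460.32027
P_0 = D_1/(1+r)^1 + D_2/(1+r)^2 + D_3/(1+r)^3 + TV/(1+r)^3
    = 1707.24638 + 1880.44528 + 2071.21510 + 31555.57117 = 37214.47793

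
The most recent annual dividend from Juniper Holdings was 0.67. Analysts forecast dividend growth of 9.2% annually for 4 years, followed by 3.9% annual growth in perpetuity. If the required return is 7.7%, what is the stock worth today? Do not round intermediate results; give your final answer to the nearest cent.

22.14

D_1 = 0.73164
D_2 = 0.79895
D_3 = 0.87245
D_4 = 0.95272
Terminal value at year 4: TV = D_4×(1+g_2)/(r−g_2) = 0.98988/0.038 = 26.04937
P_0 = D_1/(1+r)^1 + D_2/(1+r)^2 + D_3/(1+r)^3 + D_4/(1+r)^4 + TV/(1+r)^4
    = 0.67933 + 0.68879 + 0.69839 + 0.70811 + 19.36130 = 22.13592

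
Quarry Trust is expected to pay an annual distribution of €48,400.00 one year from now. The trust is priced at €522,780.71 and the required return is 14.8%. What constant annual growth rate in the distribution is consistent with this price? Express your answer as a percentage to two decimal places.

5.54%

P = D₁/(r−g) ⇒ g = r − D₁/P = 0.148 − €48,400.00/€522,780.71 = 0.055418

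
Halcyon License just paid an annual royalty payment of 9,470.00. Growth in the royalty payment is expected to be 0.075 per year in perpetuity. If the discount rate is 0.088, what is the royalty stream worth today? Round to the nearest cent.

D₁ = D₀ × (1 + g) = 9,470.00 × 1.075 = 10,180.2500
Growing perpetuity: P = D₁ / (r − g) = 10,180.2500 / (0.088 − 0.075) = 783,096.15

783096.15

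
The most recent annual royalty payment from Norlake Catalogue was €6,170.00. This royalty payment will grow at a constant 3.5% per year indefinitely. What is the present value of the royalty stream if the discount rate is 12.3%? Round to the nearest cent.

€72567.61

D₁ = D₀ × (1 + g) = €6,170.00 × 1.035 = €6,385.9500
Growing perpetuity: P = D₁ / (r − g) = €6,385.9500 / (0.123 − 0.035) = €72,567.61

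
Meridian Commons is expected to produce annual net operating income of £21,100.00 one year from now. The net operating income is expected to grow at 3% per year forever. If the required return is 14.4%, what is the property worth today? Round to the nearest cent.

£185087.72

Growing perpetuity: P = D₁ / (r − g) = £21,100.0000 / (0.144 − 0.03) = £185,087.72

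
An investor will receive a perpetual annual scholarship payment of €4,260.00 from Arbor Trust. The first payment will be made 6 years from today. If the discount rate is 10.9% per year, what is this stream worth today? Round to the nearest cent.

€23298.36

Value at end of year 5: C / r = €4,260.00 / 0.109 = €39,082.5688
Discount to today: PV = €39,082.5688 / (1 + 0.109)^5 = €39,082.5688 / 1.677481 = €23,298.36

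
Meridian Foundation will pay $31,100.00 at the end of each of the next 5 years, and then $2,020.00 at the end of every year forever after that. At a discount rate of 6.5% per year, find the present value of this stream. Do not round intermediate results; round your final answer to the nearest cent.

PV of 5-year annuity: $31,100.00 × [1 − (1+0.065)^−5] / 0.065 = 129241.63053
Perpetuity value at year 5: $2,020.00 / 0.065 = 31076.92308
PV of perpetuity: 31076.92308 / (1+0.065)^5 = 22682.45061
Total PV = 129241.63053 + 22682.45061 = 151924.08114

$151924.08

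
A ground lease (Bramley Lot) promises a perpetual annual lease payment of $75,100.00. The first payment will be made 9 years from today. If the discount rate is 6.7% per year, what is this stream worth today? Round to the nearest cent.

$667190.38

Value at end of year 8: C / r = $75,100.00 / 0.067 = $1,120,895.5224
Discount to today: PV = $1,120,895.5224 / (1 + 0.067)^8 = $1,120,895.5224 / 1.680023 = $667,190.38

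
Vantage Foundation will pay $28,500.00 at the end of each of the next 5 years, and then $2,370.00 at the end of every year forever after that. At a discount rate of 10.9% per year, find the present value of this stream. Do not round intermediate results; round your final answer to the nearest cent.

$118560.34

PV of 5-year annuity: $28,500.00 × [1 − (1+0.109)^−5] / 0.109 = 105598.57329
Perpetuity value at year 5: $2,370.00 / 0.109 = 21743.11927
PV of perpetuity: 21743.11927 / (1+0.109)^5 = 12961.76422
Total PV = 105598.57329 + 12961.76422 = 118560.33751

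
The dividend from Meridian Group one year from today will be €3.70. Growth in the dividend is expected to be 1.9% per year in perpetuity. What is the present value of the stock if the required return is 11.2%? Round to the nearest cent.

€39.78

Growing perpetuity: P = D₁ / (r − g) = €3.7000 / (0.112 − 0.019) = €39.78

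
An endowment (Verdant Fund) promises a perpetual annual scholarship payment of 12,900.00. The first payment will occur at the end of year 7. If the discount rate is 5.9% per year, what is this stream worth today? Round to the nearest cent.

Value at end of year 6: C / r = 12,900.00 / 0.059 = 218,644.0678
Discount to today: PV = 218,644.0678 / (1 + 0.059)^6 = 218,644.0678 / 1.410509 = 155,010.79

155010.79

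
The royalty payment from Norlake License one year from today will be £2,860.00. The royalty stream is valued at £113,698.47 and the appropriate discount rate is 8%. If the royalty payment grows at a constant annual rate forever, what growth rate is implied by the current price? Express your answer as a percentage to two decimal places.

5.48%

P = D₁/(r−g) ⇒ g = r − D₁/P = 0.08 − £2,860.00/£113,698.47 = 0.054846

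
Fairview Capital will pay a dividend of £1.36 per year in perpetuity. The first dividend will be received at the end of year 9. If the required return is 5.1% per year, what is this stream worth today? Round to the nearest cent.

Value at end of year 8: C / r = £1.36 / 0.051 = £26.6667
Discount to today: PV = £26.6667 / (1 + 0.051)^8 = £26.6667 / 1.488750 = £17.91

£17.91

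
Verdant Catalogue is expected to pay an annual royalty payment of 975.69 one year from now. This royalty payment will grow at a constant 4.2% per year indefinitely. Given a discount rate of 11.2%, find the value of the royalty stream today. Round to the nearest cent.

13938.43

Growing perpetuity: P = D₁ / (r − g) = 975.6900 / (0.112 − 0.042) = 13,938.43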